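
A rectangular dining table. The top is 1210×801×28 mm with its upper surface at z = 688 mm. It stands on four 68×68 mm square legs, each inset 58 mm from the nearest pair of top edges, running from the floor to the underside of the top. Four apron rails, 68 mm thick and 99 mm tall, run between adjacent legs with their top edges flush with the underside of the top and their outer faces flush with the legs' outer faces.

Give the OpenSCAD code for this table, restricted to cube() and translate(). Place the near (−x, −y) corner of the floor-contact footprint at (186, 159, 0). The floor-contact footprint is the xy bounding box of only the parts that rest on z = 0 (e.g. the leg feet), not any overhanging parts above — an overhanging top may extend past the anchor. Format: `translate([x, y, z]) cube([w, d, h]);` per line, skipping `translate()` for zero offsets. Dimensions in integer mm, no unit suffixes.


translate([128, 101, 660]) cube([1210, 801, 28]);
translate([186, 159, 0]) cube([68, 68, 660]);
translate([1212, 159, 0]) cube([68, 68, 660]);
translate([186, 776, 0]) cube([68, 68, 660]);
translate([1212, 776, 0]) cube([68, 68, 660]);
translate([254, 159, 561]) cube([958, 68, 99]);
translate([254, 776, 561]) cube([958, 68, 99]);
translate([186, 227, 561]) cube([68, 549, 99]);
translate([1212, 227, 561]) cube([68, 549, 99]);


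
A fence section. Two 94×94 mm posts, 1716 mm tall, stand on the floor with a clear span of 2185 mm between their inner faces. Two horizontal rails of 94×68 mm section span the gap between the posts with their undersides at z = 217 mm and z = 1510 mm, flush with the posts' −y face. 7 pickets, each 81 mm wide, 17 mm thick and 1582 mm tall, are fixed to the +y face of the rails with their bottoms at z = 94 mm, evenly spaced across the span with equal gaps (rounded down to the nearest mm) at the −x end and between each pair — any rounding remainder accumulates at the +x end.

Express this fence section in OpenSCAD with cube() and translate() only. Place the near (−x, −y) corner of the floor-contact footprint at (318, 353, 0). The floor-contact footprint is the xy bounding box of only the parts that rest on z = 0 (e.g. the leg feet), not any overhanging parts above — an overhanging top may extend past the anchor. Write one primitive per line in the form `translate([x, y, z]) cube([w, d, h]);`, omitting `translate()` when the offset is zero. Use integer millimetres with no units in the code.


translate([318, 353, 0]) cube([94, 94, 1716]);
translate([2597, 353, 0]) cube([94, 94, 1716]);
translate([412, 353, 217]) cube([2185, 94, 68]);
translate([412, 353, 1510]) cube([2185, 94, 68]);
translate([614, 447, 94]) cube([81, 17, 1582]);
translate([897, 447, 94]) cube([81, 17, 1582]);
translate([1180, 447, 94]) cube([81, 17, 1582]);
translate([1463, 447, 94]) cube([81, 17, 1582]);
translate([1746, 447, 94]) cube([81, 17, 1582]);
translate([2029, 447, 94]) cube([81, 17, 1582]);
translate([2312, 447, 94]) cube([81, 17, 1582]);


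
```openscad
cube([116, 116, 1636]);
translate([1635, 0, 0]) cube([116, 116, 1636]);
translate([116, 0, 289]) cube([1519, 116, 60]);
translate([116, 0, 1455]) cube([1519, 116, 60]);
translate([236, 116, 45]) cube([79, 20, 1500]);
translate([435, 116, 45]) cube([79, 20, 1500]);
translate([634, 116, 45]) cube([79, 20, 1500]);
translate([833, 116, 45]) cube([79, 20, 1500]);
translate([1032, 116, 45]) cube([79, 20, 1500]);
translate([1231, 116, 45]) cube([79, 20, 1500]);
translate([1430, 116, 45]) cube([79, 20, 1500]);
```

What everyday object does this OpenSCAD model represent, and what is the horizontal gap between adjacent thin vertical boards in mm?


A fence section. The picket gap is 120 mm.

Two posts, two rails, 7 pickets — a fence section. Span 1519 mm holds 7 pickets of 79 mm with 8 equal gaps: ⌊(1519 − 7·79) / 8⌋ = 120 mm.


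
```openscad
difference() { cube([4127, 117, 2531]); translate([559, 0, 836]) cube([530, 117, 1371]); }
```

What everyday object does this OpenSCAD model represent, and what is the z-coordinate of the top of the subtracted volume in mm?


A wall with a window opening. The window head height is 2207 mm.

A wall with a rectangular opening subtracted — a window. Sill at z = 836, opening 1371 mm tall, so the head is at 836 + 1371 = 2207 mm.


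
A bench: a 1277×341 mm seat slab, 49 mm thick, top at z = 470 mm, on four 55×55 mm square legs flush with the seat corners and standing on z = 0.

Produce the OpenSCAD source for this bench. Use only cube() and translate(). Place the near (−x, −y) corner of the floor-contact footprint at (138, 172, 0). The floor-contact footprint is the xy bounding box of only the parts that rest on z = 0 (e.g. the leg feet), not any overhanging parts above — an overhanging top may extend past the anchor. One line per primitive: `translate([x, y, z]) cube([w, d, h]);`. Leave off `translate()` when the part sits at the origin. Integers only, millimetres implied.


translate([138, 172, 421]) cube([1277, 341, 49]);
translate([138, 172, 0]) cube([55, 55, 421]);
translate([138, 458, 0]) cube([55, 55, 421]);
translate([1360, 172, 0]) cube([55, 55, 421]);
translate([1360, 458, 0]) cube([55, 55, 421]);


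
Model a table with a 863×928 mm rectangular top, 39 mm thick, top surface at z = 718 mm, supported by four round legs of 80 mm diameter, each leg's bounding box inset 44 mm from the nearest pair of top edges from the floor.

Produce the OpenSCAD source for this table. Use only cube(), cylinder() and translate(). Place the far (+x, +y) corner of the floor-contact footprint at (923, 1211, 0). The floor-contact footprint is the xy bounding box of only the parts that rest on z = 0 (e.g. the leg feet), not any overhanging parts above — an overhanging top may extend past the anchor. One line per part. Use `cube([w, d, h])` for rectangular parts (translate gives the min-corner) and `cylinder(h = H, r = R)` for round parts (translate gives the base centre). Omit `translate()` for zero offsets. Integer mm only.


translate([104, 327, 679]) cube([863, 928, 39]);
translate([188, 411, 0]) cylinder(h = 679, r = 40);
translate([883, 411, 0]) cylinder(h = 679, r = 40);
translate([188, 1171, 0]) cylinder(h = 679, r = 40);
translate([883, 1171, 0]) cylinder(h = 679, r = 40);


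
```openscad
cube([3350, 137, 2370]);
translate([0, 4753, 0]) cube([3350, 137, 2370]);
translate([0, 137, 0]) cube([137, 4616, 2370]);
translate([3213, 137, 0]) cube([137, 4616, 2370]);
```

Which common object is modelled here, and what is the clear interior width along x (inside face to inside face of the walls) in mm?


A house (or room) frame. The interior width is 3076 mm.

Four 2370 mm walls enclosing a rectangle with no floor or roof — a room or house frame. Outside width is 3350 mm and wall thickness is 137 mm, so the interior width is 3350 − 2 × 137 = 3076 mm.


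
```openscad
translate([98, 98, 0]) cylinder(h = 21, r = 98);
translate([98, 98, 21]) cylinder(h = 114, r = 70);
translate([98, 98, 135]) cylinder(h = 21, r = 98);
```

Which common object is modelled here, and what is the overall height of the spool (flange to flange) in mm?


A spool. The overall height is 156 mm.

Three coaxial cylinders, large–small–large — a spool. Two 21 mm flanges and a 114 mm core give 21 + 114 + 21 = 156 mm.


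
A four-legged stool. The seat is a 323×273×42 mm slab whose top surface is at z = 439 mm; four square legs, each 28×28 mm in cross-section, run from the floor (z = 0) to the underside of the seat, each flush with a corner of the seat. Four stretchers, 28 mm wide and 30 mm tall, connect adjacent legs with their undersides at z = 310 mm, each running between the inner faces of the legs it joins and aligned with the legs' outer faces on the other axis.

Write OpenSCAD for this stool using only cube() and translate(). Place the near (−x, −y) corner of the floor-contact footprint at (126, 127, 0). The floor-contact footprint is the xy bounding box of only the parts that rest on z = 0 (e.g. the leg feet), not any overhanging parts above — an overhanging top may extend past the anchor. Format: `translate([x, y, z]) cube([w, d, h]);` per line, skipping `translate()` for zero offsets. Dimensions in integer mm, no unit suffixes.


// leg_h = 439 - 42 = 397
// stretcher span = 323 - 2*28 = 267
translate([126, 127, 397]) cube([323, 273, 42]);
translate([126, 127, 0]) cube([28, 28, 397]);
translate([421, 127, 0]) cube([28, 28, 397]);
translate([126, 372, 0]) cube([28, 28, 397]);
translate([421, 372, 0]) cube([28, 28, 397]);
translate([154, 127, 310]) cube([267, 28, 30]);
translate([154, 372, 310]) cube([267, 28, 30]);
translate([126, 155, 310]) cube([28, 217, 30]);
translate([421, 155, 310]) cube([28, 217, 30]);


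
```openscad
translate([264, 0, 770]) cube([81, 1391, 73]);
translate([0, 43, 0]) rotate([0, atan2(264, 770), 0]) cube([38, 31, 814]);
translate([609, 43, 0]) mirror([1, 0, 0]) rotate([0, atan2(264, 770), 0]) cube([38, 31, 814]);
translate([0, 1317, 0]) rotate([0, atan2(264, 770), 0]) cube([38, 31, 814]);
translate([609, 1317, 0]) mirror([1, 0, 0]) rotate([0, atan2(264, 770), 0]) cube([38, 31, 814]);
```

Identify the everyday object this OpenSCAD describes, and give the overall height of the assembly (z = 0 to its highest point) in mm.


A sawhorse. The overall height is 843 mm.

A beam across two mirrored pairs of raked legs — a sawhorse. The beam's underside is at z = 770 (matching the legs' vertical rise in atan2(264, 770)) and the beam is 73 mm tall, so its top is at 770 + 73 = 843 mm. The raked legs top out at the beam's underside, so that is the highest point.


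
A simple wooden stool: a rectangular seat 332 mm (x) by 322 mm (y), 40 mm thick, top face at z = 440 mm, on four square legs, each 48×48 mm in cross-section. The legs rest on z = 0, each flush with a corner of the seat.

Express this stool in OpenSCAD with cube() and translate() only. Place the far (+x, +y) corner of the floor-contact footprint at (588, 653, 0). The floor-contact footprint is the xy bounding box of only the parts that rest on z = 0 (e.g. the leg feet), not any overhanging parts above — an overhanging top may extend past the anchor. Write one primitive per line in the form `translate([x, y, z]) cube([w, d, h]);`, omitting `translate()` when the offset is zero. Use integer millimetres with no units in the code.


translate([256, 331, 400]) cube([332, 322, 40]);
translate([256, 331, 0]) cube([48, 48, 400]);
translate([540, 331, 0]) cube([48, 48, 400]);
translate([256, 605, 0]) cube([48, 48, 400]);
translate([540, 605, 0]) cube([48, 48, 400]);


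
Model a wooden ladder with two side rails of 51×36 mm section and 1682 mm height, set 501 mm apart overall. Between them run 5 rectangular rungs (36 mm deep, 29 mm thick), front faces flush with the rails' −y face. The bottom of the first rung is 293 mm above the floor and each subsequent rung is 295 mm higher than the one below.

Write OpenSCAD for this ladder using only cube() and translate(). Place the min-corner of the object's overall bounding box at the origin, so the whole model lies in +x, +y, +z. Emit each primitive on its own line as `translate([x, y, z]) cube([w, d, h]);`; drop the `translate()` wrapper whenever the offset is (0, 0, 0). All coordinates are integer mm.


// rung span = 501 - 2*51 = 399
// rung[k] z = 293 + k*295
cube([51, 36, 1682]);
translate([450, 0, 0]) cube([51, 36, 1682]);
translate([51, 0, 293]) cube([399, 36, 29]);
translate([51, 0, 588]) cube([399, 36, 29]);
translate([51, 0, 883]) cube([399, 36, 29]);
translate([51, 0, 1178]) cube([399, 36, 29]);
translate([51, 0, 1473]) cube([399, 36, 29]);


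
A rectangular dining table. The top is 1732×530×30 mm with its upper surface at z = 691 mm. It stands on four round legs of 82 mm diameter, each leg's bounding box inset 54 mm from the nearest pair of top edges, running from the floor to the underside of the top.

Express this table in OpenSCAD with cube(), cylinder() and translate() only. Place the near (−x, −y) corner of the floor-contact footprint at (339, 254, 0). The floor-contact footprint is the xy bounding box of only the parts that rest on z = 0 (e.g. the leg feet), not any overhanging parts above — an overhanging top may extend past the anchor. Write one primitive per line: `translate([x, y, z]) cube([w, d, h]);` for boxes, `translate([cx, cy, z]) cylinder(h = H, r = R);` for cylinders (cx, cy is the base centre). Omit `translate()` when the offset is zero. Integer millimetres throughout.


translate([285, 200, 661]) cube([1732, 530, 30]);
translate([380, 295, 0]) cylinder(h = 661, r = 41);
translate([1922, 295, 0]) cylinder(h = 661, r = 41);
translate([380, 635, 0]) cylinder(h = 661, r = 41);
translate([1922, 635, 0]) cylinder(h = 661, r = 41);


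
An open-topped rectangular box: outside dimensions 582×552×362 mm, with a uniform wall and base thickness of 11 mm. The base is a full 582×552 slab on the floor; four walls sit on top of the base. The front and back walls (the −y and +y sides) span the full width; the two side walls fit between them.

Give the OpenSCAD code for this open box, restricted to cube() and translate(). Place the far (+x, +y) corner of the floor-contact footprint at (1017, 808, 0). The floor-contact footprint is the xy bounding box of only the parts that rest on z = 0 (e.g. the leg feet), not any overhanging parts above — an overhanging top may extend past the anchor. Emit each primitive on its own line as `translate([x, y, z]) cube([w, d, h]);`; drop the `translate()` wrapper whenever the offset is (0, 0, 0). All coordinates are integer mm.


translate([435, 256, 0]) cube([582, 552, 11]);
translate([435, 256, 11]) cube([582, 11, 351]);
translate([435, 797, 11]) cube([582, 11, 351]);
translate([435, 267, 11]) cube([11, 530, 351]);
translate([1006, 267, 11]) cube([11, 530, 351]);


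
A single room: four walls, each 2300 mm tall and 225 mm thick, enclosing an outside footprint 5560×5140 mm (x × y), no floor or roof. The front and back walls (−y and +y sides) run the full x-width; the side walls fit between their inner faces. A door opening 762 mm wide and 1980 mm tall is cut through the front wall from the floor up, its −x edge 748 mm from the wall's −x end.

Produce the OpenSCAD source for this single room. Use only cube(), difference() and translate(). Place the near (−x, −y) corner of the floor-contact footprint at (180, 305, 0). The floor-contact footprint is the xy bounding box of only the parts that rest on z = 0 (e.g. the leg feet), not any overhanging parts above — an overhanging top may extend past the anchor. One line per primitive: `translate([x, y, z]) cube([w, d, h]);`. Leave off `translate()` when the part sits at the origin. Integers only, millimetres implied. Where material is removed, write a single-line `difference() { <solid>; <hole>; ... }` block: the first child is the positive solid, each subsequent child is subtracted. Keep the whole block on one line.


difference() { translate([180, 305, 0]) cube([5560, 225, 2300]); translate([928, 305, 0]) cube([762, 225, 1980]); }
translate([180, 5220, 0]) cube([5560, 225, 2300]);
translate([180, 530, 0]) cube([225, 4690, 2300]);
translate([5515, 530, 0]) cube([225, 4690, 2300]);


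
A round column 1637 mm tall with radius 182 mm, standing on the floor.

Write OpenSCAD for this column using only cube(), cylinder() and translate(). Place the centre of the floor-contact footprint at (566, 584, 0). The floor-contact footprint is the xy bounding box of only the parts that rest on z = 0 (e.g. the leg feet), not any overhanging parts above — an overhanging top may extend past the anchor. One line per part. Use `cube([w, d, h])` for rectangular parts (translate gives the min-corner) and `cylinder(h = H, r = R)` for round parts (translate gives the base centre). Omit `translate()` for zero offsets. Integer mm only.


translate([566, 584, 0]) cylinder(h = 1637, r = 182);


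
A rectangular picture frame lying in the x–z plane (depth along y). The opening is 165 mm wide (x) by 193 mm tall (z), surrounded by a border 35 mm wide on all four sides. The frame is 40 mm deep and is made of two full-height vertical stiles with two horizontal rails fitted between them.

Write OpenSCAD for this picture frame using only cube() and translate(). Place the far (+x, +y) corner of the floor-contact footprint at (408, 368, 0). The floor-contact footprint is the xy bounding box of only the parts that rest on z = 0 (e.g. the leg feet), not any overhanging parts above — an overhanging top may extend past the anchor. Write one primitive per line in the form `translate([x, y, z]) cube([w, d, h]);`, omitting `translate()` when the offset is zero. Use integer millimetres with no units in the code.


translate([173, 328, 0]) cube([35, 40, 263]);
translate([373, 328, 0]) cube([35, 40, 263]);
translate([208, 328, 0]) cube([165, 40, 35]);
translate([208, 328, 228]) cube([165, 40, 35]);


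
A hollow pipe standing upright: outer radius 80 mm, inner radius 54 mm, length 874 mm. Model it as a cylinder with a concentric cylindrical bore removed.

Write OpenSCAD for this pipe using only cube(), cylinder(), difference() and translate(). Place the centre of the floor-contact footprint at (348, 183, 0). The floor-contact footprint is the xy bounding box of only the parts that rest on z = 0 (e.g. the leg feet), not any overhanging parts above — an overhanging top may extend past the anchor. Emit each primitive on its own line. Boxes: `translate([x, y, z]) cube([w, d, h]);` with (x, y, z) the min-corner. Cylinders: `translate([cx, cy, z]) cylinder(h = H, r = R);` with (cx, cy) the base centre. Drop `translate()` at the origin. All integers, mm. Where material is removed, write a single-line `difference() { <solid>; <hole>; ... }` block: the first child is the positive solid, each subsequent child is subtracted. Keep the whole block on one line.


difference() { translate([348, 183, 0]) cylinder(h = 874, r = 80); translate([348, 183, 0]) cylinder(h = 874, r = 54); }


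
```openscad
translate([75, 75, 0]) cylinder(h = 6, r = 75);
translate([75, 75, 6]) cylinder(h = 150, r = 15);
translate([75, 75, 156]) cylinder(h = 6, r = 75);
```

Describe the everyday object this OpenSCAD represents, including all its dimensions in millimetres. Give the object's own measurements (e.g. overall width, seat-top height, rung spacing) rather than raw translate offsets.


A spool: two coaxial disc flanges of radius 75 mm and thickness 6 mm, joined by a core cylinder of radius 15 mm and height 150 mm. The lower flange rests on z = 0 and the three cylinders share a vertical axis.


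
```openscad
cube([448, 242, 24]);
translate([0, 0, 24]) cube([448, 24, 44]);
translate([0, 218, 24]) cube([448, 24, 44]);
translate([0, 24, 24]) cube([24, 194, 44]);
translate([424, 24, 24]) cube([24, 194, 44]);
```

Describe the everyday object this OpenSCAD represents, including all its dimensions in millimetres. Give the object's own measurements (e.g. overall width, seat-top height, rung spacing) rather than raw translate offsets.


An open-topped rectangular box: outside dimensions 448×242×68 mm, with a uniform wall and base thickness of 24 mm. The base is a full 448×242 slab on the floor; four walls sit on top of the base. The front and back walls (the −y and +y sides) span the full width; the two side walls fit between them.


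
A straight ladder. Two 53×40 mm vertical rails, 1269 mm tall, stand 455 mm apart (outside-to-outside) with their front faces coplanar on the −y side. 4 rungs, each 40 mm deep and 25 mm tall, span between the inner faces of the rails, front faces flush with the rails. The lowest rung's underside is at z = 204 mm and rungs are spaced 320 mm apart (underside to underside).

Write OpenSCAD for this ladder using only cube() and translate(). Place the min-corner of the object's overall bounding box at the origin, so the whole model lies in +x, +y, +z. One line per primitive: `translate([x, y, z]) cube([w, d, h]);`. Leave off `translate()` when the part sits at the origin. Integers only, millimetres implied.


cube([53, 40, 1269]);
translate([402, 0, 0]) cube([53, 40, 1269]);
translate([53, 0, 204]) cube([349, 40, 25]);
translate([53, 0, 524]) cube([349, 40, 25]);
translate([53, 0, 844]) cube([349, 40, 25]);
translate([53, 0, 1164]) cube([349, 40, 25]);


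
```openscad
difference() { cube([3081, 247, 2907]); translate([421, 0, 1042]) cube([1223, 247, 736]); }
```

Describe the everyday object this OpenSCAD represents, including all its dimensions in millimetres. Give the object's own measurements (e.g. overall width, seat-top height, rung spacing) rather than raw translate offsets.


A wall 3081 mm long (x), 247 mm thick (y), 2907 mm tall, with a rectangular window opening cut through it. The opening is 1223 mm wide and 736 mm tall; its sill is at z = 1042 mm and its near (−x) edge is 421 mm from the wall's −x end. The opening passes through the full wall thickness.


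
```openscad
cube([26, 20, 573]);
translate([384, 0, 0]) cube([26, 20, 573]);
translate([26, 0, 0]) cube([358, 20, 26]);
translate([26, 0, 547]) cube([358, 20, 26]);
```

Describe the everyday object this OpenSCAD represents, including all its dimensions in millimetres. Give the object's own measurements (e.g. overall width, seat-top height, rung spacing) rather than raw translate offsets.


A rectangular picture frame lying in the x–z plane (depth along y). The opening is 358 mm wide (x) by 521 mm tall (z), surrounded by a border 26 mm wide on all four sides. The frame is 20 mm deep and is made of two full-height vertical stiles with two horizontal rails fitted between them.


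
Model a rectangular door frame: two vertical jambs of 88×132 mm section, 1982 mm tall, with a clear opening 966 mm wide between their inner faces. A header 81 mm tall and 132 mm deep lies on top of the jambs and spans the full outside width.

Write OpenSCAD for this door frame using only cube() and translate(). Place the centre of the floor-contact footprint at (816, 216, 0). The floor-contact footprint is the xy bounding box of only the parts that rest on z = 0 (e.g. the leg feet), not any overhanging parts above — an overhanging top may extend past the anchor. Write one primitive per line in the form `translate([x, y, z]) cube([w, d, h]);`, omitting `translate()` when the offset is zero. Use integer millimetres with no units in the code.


translate([245, 150, 0]) cube([88, 132, 1982]);
translate([1299, 150, 0]) cube([88, 132, 1982]);
translate([245, 150, 1982]) cube([1142, 132, 81]);


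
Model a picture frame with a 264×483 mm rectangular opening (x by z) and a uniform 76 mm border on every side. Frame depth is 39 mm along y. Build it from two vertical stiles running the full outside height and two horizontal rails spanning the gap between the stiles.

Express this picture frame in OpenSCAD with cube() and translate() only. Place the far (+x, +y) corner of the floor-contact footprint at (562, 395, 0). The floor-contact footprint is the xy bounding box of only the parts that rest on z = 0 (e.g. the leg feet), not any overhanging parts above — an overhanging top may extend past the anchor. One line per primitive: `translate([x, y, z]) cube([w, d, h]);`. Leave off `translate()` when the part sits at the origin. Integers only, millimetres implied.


translate([146, 356, 0]) cube([76, 39, 635]);
translate([486, 356, 0]) cube([76, 39, 635]);
translate([222, 356, 0]) cube([264, 39, 76]);
translate([222, 356, 559]) cube([264, 39, 76]);


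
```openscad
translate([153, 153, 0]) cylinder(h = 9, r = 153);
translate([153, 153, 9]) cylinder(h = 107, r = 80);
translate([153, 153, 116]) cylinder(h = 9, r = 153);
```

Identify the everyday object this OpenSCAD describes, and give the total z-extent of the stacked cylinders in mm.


A spool. The overall height is 125 mm.

Three coaxial cylinders, large–small–large — a spool. Two 9 mm flanges and a 107 mm core give 9 + 107 + 9 = 125 mm.


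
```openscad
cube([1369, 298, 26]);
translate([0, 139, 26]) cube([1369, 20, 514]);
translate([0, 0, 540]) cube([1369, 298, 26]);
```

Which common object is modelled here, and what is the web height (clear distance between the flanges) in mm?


An I-beam. The web height is 514 mm.

Two wide flanges with a thin centred web — an I-beam. Overall 566 mm minus two 26 mm flanges gives a web of 566 − 2·26 = 514 mm.


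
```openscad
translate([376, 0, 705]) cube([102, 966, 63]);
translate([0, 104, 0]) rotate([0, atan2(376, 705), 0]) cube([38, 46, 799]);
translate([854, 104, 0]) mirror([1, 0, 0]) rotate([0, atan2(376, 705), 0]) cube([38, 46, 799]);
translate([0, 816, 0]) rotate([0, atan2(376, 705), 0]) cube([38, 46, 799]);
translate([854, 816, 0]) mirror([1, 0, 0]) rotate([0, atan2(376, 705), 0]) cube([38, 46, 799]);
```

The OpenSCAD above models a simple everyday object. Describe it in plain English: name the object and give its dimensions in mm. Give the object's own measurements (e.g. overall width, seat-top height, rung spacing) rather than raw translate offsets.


A sawhorse. A 102×966×63 mm beam (x, y, z) sits on two A-frame leg pairs. Each pair is two raked legs of 38×46 mm section (46 mm along y) splaying symmetrically in x. Each leg rises 705 mm vertically over 376 mm of horizontal reach and is 799 mm long along its own axis. Every leg's outer bottom edge rests on the floor and its outer top edge meets a bottom edge of the beam — the left legs (tilting toward +x) meet the beam's −x bottom edge, the right legs (their mirror images, tilting toward −x) meet its +x bottom edge — so the leg tops tuck under the beam, the beam's underside is 705 mm above the floor, and the feet are 854 mm apart outside-to-outside with the beam centred between them. The two leg pairs are set in 104 mm from either end of the beam.


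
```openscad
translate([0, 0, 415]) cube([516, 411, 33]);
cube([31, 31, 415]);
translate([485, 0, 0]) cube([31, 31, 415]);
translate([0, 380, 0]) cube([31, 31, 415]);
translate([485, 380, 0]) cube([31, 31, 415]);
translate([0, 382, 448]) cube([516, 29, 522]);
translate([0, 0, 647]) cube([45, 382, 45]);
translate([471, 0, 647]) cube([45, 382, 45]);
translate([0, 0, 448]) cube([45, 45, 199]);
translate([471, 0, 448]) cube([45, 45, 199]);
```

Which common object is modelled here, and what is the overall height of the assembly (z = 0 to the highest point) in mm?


A chair. The overall height is 970 mm.

A slab on four corner posts with a tall panel at the back — a chair. The seat slab sits at z = 415 with thickness 33, and the 522 mm backrest starts at the seat top, so the overall height is 415 + 33 + 522 = 970 mm.


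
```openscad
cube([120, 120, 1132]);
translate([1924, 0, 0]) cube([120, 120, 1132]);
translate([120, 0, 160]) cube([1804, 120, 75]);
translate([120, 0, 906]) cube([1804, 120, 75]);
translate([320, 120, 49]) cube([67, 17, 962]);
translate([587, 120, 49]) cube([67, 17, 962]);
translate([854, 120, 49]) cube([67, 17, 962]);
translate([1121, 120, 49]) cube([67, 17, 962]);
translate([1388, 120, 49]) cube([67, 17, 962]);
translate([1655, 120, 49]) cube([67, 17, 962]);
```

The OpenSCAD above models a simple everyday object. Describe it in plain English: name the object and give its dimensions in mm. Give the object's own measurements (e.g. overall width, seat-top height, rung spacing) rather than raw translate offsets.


A fence section. Two 120×120 mm posts, 1132 mm tall, stand on the floor with a clear span of 1804 mm between their inner faces. Two horizontal rails of 120×75 mm section span the gap between the posts with their undersides at z = 160 mm and z = 906 mm, flush with the posts' −y face. 6 pickets, each 67 mm wide, 17 mm thick and 962 mm tall, are fixed to the +y face of the rails with their bottoms at z = 49 mm, spaced across the span with a 200 mm gap after the −x post and between neighbouring pickets, with 202 mm left before the +x post.


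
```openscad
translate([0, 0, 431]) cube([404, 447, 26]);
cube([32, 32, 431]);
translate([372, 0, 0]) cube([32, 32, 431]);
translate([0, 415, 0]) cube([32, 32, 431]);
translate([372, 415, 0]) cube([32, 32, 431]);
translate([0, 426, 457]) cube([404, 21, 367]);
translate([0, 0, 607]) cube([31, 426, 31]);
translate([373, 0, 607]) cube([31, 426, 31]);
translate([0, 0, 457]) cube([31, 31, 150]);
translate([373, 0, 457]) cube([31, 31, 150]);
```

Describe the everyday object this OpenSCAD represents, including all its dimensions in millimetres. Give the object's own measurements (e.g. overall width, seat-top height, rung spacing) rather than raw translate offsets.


A chair. The seat is a 404×447×26 mm slab with its top at z = 457 mm, on four 32×32 mm corner legs (flush with the seat edges, standing on z = 0). A flat backrest 21 mm thick, 367 mm tall, spans the full seat width and rises from the seat top along its +y edge, rear face flush with the rear of the seat. Two armrests of 31×31 mm section run along each side from the seat's front edge to the front of the backrest, top faces 181 mm above the seat top and outer faces flush with the seat's x-edges; a 31×31 mm post under the front of each armrest stands on the seat at the front corner.


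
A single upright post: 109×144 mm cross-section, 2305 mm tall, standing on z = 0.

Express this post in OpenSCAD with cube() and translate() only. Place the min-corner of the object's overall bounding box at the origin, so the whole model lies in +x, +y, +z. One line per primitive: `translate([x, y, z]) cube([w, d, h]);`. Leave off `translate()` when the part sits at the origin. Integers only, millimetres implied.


cube([109, 144, 2305]);


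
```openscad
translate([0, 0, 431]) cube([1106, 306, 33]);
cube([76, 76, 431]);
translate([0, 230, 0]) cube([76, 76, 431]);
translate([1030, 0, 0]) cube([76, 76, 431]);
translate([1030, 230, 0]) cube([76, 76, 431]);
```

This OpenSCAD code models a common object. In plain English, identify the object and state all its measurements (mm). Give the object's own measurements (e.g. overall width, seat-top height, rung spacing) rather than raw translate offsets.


A long wooden bench with a 1106 mm (x) × 306 mm (y) seat, 33 mm thick, its top surface 464 mm above the floor. Four 76 mm square legs at the seat corners, flush with the edges, run from z = 0 to the seat underside.


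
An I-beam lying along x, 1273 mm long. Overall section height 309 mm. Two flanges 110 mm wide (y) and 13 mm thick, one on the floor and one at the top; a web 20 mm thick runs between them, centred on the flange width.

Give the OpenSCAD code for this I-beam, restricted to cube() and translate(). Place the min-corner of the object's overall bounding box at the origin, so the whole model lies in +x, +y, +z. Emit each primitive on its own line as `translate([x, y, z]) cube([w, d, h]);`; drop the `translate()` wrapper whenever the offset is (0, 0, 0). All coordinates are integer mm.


cube([1273, 110, 13]);
translate([0, 45, 13]) cube([1273, 20, 283]);
translate([0, 0, 296]) cube([1273, 110, 13]);


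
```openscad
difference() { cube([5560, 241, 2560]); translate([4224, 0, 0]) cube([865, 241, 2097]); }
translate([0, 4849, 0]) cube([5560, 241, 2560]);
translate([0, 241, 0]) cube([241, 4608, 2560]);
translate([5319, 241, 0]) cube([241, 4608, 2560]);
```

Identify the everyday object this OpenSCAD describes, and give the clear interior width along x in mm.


A single room. The interior width is 5078 mm.

Four walls enclosing a rectangle with a door in the front wall — a room. Outside width 5560 minus two 241 mm walls gives 5078 mm.


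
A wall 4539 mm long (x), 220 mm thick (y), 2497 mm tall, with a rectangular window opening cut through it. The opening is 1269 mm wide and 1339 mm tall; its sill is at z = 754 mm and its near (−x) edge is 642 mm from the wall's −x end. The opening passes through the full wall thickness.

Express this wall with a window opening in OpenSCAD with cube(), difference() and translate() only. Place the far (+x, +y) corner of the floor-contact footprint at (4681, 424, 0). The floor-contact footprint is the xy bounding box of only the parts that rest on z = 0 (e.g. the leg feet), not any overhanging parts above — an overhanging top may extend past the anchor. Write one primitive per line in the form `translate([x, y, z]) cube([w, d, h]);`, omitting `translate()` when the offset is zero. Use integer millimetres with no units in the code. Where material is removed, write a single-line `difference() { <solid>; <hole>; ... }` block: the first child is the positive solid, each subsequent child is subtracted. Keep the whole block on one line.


difference() { translate([142, 204, 0]) cube([4539, 220, 2497]); translate([784, 204, 754]) cube([1269, 220, 1339]); }


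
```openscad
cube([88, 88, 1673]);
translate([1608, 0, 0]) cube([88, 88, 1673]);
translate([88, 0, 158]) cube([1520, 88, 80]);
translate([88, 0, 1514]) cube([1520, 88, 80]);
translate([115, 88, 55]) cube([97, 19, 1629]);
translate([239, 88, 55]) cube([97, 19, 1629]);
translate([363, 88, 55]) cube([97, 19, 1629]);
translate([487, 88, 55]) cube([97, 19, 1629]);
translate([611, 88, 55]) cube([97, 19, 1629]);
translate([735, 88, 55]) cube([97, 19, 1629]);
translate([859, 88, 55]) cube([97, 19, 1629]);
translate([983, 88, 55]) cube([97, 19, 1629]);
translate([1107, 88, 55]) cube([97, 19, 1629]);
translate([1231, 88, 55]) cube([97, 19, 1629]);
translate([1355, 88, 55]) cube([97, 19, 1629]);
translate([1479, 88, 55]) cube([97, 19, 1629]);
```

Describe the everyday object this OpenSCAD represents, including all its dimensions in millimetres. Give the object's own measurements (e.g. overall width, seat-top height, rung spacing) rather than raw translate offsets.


A fence section. Two 88×88 mm posts, 1673 mm tall, stand on the floor with a clear span of 1520 mm between their inner faces. Two horizontal rails of 88×80 mm section span the gap between the posts with their undersides at z = 158 mm and z = 1514 mm, flush with the posts' −y face. 12 pickets, each 97 mm wide, 19 mm thick and 1629 mm tall, are fixed to the +y face of the rails with their bottoms at z = 55 mm, spaced across the span with a 27 mm gap after the −x post and between neighbouring pickets, with 32 mm left before the +x post.


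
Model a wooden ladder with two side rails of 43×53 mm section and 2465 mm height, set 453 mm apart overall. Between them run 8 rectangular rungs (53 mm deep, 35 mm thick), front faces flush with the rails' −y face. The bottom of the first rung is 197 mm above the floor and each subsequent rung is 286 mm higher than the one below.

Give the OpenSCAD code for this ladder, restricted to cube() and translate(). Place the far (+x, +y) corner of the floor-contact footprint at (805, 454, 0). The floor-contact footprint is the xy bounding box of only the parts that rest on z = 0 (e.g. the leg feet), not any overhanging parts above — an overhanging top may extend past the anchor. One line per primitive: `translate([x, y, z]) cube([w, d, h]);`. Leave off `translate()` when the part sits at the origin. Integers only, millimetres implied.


translate([352, 401, 0]) cube([43, 53, 2465]);
translate([762, 401, 0]) cube([43, 53, 2465]);
translate([395, 401, 197]) cube([367, 53, 35]);
translate([395, 401, 483]) cube([367, 53, 35]);
translate([395, 401, 769]) cube([367, 53, 35]);
translate([395, 401, 1055]) cube([367, 53, 35]);
translate([395, 401, 1341]) cube([367, 53, 35]);
translate([395, 401, 1627]) cube([367, 53, 35]);
translate([395, 401, 1913]) cube([367, 53, 35]);
translate([395, 401, 2199]) cube([367, 53, 35]);


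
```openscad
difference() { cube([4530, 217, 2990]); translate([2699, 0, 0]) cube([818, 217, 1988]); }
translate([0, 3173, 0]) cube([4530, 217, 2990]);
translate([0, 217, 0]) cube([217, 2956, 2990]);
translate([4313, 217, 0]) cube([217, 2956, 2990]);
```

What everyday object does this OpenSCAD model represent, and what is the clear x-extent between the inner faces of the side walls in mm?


A single room. The interior width is 4096 mm.

Four walls enclosing a rectangle with a door in the front wall — a room. Outside width 4530 minus two 217 mm walls gives 4096 mm.


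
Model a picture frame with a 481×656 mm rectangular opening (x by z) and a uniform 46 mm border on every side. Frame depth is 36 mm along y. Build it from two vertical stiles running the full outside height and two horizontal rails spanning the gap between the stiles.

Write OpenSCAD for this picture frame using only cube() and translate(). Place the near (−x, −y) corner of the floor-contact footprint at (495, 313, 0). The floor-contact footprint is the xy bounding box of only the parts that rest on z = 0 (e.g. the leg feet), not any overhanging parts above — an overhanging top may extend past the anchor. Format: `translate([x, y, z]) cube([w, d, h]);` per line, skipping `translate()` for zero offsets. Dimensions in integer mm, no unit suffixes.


translate([495, 313, 0]) cube([46, 36, 748]);
translate([1022, 313, 0]) cube([46, 36, 748]);
translate([541, 313, 0]) cube([481, 36, 46]);
translate([541, 313, 702]) cube([481, 36, 46]);


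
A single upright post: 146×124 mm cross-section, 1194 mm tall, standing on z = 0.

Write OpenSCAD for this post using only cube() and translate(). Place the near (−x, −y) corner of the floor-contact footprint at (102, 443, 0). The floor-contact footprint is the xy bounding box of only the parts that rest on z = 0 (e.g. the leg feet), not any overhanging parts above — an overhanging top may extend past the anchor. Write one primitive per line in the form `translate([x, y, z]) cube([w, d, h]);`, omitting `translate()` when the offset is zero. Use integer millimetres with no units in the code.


translate([102, 443, 0]) cube([146, 124, 1194]);


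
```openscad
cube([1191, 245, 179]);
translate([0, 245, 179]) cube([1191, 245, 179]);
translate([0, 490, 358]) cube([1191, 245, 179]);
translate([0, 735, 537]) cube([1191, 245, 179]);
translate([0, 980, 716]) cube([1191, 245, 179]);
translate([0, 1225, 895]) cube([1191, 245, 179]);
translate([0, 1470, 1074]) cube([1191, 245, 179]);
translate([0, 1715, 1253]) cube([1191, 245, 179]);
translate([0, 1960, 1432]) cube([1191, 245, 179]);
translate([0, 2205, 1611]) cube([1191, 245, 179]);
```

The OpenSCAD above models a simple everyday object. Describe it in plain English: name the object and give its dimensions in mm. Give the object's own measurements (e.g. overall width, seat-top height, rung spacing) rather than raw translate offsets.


A straight staircase of 10 solid steps. Each step is 1191 mm wide (x), 245 mm deep (y, the going) and 179 mm tall (the rise). The first step rests on the floor; each subsequent step sits one going further in +y and one rise higher in +z, directly behind and above the previous step with no overlap.


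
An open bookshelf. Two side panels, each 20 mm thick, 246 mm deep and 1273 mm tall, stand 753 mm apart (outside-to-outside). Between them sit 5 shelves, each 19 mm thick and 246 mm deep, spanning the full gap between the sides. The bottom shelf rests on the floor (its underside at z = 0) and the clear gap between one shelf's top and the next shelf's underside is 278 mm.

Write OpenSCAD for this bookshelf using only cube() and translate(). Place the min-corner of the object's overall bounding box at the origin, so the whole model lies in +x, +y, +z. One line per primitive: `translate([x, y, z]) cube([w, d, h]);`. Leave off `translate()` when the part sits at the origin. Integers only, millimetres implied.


cube([20, 246, 1273]);
translate([733, 0, 0]) cube([20, 246, 1273]);
translate([20, 0, 0]) cube([713, 246, 19]);
translate([20, 0, 297]) cube([713, 246, 19]);
translate([20, 0, 594]) cube([713, 246, 19]);
translate([20, 0, 891]) cube([713, 246, 19]);
translate([20, 0, 1188]) cube([713, 246, 19]);


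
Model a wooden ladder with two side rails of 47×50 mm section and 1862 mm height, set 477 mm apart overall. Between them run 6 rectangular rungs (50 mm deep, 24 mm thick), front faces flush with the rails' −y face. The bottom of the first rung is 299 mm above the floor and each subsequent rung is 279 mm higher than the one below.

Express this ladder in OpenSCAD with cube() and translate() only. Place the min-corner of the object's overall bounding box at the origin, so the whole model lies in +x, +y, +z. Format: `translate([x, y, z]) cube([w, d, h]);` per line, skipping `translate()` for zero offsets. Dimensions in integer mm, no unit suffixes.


cube([47, 50, 1862]);
translate([430, 0, 0]) cube([47, 50, 1862]);
translate([47, 0, 299]) cube([383, 50, 24]);
translate([47, 0, 578]) cube([383, 50, 24]);
translate([47, 0, 857]) cube([383, 50, 24]);
translate([47, 0, 1136]) cube([383, 50, 24]);
translate([47, 0, 1415]) cube([383, 50, 24]);
translate([47, 0, 1694]) cube([383, 50, 24]);
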